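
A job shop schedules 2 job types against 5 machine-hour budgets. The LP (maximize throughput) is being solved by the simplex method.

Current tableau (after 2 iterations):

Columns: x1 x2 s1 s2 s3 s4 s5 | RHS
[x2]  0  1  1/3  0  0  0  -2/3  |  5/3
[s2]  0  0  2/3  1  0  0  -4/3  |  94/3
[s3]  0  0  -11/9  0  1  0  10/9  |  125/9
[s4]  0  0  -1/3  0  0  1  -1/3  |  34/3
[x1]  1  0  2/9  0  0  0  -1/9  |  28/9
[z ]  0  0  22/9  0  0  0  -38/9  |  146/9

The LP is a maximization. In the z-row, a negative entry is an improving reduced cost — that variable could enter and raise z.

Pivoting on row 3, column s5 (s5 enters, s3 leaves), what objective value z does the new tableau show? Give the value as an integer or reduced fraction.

Minimum ratio for s5: (125/9)/(10/9) = 25/2.
z changes by −(z-row coeff of s5)·ratio = −(-38/9)·(25/2) = 475/9.
New z = 146/9 + (475/9) = 69.

69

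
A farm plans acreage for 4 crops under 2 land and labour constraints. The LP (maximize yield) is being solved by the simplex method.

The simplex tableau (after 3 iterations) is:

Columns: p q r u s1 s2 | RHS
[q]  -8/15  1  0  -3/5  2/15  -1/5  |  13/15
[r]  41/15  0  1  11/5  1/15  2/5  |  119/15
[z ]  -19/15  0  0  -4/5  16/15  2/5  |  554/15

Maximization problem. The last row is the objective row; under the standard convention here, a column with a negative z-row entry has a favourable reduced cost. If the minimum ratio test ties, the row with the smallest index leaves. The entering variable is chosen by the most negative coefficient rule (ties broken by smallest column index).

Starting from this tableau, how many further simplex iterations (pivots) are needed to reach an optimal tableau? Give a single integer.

pivot: p in, r out → z = 1665/41
No improving column remains; optimal.

1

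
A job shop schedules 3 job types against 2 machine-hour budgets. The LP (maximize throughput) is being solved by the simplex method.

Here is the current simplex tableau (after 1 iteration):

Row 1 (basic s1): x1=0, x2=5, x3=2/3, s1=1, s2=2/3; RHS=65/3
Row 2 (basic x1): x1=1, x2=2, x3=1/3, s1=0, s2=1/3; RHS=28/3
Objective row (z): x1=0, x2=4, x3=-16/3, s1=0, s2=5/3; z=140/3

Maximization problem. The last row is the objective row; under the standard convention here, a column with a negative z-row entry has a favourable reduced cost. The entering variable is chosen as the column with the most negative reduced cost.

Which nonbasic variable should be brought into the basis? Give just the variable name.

Objective-row coefficients: x1: 0, x2: 4, x3: -16/3, s1: 0, s2: 5/3.
The most negative is -16/3 in column x3, so x3 enters.

x3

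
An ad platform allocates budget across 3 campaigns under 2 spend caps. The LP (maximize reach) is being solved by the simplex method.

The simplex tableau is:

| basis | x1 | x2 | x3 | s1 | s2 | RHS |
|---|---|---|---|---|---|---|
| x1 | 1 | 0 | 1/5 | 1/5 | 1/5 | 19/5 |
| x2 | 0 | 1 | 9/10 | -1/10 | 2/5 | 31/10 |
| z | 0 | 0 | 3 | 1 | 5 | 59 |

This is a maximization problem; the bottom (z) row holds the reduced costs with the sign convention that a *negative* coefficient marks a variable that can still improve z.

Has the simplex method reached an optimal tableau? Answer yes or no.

No objective-row coefficient is strictly negative, so no entering variable exists; the tableau is optimal.

yes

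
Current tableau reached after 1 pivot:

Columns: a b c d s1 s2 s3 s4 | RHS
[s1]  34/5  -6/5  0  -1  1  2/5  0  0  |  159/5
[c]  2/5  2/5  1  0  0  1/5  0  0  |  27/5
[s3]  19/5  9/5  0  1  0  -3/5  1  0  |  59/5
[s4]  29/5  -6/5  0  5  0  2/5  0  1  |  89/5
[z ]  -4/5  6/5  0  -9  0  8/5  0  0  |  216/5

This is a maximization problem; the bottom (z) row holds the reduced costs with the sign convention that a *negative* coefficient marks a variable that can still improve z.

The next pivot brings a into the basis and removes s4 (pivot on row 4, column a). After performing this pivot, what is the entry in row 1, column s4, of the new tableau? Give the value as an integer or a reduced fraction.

-34/29

Pivot element is row 4, column a: 29/5.
Normalize row 4: new (row 4, s4) = 1/(29/5) = 5/29.
row 1 ← row 1 − (34/5)·(new row 4): 0 − (34/5)·(5/29) = -34/29.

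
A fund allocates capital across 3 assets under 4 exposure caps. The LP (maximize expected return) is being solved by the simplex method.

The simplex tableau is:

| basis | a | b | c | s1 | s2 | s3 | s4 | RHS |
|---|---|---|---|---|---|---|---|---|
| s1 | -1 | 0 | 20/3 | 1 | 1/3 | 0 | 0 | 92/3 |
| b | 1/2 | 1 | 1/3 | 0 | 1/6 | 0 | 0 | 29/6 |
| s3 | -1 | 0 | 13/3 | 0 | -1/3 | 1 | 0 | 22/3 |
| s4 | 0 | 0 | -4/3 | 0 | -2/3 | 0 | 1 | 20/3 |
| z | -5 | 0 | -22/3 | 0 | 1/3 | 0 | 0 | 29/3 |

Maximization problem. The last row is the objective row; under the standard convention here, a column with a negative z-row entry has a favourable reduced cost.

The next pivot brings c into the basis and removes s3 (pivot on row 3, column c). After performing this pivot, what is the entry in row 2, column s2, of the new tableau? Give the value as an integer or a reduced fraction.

5/26

Pivot element is row 3, column c: 13/3.
Normalize row 3: new (row 3, s2) = (-1/3)/(13/3) = -1/13.
row 2 ← row 2 − (1/3)·(new row 3): 1/6 − (1/3)·(-1/13) = 5/26.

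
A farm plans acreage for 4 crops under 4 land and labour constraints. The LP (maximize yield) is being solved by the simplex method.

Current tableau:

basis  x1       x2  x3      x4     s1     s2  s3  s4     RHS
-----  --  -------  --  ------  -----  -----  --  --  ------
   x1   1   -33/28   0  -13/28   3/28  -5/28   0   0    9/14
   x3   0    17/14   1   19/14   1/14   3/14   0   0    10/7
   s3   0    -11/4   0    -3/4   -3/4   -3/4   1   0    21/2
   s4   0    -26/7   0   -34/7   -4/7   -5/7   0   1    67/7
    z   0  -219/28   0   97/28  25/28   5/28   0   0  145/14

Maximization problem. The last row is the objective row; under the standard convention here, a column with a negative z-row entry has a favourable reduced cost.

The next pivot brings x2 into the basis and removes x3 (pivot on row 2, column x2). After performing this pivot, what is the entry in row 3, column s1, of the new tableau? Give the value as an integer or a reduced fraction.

-10/17

Pivot element is row 2, column x2: 17/14.
Normalize row 2: new (row 2, s1) = (1/14)/(17/14) = 1/17.
row 3 ← row 3 − (-11/4)·(new row 2): -3/4 − (-11/4)·(1/17) = -10/17.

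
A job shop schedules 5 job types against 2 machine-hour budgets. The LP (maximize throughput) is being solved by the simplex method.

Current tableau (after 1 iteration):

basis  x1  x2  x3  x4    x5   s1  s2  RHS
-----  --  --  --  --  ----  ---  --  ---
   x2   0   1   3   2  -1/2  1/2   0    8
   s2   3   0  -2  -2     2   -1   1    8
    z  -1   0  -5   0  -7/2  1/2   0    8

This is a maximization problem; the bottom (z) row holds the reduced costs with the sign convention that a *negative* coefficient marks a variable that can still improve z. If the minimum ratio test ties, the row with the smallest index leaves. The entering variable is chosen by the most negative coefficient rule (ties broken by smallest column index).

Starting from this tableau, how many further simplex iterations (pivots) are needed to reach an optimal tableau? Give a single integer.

pivot: x3 in, x2 out → z = 64/3
pivot: x5 in, s2 out → z = 56
pivot: s1 in, x3 out → z = 72
No improving column remains; optimal.

3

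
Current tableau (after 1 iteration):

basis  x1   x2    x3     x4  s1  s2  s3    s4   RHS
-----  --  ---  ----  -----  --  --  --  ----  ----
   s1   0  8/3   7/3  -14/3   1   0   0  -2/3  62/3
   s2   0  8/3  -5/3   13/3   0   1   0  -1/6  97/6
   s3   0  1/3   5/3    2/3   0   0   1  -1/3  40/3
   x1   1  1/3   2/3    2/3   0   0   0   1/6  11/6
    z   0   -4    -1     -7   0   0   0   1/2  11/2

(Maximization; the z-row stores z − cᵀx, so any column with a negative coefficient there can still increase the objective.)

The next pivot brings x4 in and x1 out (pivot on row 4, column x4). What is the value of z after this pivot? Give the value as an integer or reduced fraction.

99/4

Minimum ratio for x4: (11/6)/(2/3) = 11/4.
z changes by −(z-row coeff of x4)·ratio = −(-7)·(11/4) = 77/4.
New z = 11/2 + (77/4) = 99/4.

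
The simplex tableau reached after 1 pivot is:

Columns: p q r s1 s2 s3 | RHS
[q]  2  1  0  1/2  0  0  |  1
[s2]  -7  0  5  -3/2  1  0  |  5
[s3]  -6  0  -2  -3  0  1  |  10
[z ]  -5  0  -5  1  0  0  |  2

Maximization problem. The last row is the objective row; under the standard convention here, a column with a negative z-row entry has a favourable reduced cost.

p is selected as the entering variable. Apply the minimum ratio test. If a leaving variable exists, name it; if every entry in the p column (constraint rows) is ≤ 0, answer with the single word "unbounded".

Ratios: row 1 (q): 1/2 = 1/2; row 2 (s2): entry -7 ≤ 0, skip; row 3 (s3): entry -6 ≤ 0, skip.
Minimum ratio is in the q row, so q leaves.

q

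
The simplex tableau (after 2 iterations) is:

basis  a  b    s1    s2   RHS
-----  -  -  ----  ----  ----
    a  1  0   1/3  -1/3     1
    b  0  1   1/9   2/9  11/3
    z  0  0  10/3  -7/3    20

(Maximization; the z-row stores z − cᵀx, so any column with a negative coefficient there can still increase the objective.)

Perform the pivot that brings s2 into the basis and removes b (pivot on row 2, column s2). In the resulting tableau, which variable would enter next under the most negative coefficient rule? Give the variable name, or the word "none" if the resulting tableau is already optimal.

Pivot element 2/9. New z-row = old z-row − (-7/3)·(row 2/(2/9)).
Updated z-row coefficients: a: 0, b: 21/2, s1: 9/2, s2: 0.
No coefficient is strictly negative; the tableau after this pivot is optimal.

none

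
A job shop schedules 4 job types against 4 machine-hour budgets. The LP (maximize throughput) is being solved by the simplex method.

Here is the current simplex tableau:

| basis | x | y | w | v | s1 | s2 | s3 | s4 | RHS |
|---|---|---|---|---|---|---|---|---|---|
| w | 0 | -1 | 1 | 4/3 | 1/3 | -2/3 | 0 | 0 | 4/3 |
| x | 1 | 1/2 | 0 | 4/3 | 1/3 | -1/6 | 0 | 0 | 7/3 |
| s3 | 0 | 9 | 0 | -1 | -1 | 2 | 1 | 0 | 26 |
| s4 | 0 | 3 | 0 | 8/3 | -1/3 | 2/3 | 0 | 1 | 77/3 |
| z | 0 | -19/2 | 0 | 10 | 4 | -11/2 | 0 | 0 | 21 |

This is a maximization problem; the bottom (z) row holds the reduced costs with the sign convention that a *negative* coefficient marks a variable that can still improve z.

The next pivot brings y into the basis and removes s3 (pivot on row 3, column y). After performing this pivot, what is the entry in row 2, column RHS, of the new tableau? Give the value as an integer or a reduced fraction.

8/9

Pivot element is row 3, column y: 9.
Normalize row 3: new (row 3, RHS) = 26/9 = 26/9.
row 2 ← row 2 − (1/2)·(new row 3): 7/3 − (1/2)·(26/9) = 8/9.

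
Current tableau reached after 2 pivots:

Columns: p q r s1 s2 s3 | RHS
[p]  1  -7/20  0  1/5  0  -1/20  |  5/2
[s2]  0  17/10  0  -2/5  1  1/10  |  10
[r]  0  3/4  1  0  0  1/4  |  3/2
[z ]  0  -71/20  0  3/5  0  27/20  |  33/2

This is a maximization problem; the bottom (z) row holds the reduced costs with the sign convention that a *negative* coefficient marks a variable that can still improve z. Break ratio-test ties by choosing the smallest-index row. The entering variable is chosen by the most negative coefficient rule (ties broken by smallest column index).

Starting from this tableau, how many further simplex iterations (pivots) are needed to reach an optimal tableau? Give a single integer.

pivot: q in, r out → z = 118/5
No improving column remains; optimal.

1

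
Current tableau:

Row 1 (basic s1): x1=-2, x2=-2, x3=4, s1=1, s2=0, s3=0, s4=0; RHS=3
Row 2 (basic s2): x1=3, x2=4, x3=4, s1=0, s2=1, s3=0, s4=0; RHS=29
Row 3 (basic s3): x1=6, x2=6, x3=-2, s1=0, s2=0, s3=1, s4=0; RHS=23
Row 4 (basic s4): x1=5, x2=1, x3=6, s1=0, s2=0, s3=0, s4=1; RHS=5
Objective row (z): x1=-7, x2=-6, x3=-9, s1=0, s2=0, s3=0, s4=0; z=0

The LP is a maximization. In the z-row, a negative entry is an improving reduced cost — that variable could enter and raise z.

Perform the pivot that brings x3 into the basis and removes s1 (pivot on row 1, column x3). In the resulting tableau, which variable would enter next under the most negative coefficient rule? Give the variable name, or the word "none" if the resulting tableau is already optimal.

Pivot element 4. New z-row = old z-row − (-9)·(row 1/4).
Updated z-row coefficients: x1: -23/2, x2: -21/2, x3: 0, s1: 9/4, s2: 0, s3: 0, s4: 0.
The most negative is -23/2 in column x1, so x1 would enter next.

x1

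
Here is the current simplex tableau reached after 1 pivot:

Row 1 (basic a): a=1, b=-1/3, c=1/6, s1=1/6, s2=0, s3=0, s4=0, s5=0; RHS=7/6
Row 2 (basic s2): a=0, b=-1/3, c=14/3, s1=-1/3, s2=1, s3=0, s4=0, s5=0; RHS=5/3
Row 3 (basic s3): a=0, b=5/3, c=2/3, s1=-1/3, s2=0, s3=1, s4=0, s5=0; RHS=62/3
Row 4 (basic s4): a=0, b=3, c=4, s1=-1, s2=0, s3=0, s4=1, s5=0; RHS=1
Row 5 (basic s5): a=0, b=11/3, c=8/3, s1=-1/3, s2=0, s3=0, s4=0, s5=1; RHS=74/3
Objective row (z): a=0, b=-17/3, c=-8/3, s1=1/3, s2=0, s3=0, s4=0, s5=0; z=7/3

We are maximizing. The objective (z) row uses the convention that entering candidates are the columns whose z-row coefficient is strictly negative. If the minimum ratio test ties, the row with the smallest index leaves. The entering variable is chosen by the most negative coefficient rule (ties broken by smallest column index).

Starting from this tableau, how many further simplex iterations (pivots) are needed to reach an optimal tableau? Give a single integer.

2

pivot: b in, s4 out → z = 38/9
pivot: s1 in, a out → z = 40
No improving column remains; optimal.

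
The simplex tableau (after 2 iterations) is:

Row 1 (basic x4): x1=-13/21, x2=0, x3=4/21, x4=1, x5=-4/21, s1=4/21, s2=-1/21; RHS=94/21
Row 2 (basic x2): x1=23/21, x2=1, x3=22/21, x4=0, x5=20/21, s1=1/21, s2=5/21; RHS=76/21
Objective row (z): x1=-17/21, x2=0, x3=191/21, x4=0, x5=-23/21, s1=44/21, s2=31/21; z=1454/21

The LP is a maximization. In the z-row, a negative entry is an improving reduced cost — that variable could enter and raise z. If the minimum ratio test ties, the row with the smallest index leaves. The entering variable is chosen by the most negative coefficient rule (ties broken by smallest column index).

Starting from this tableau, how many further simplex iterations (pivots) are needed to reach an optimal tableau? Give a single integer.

1

pivot: x5 in, x2 out → z = 367/5
No improving column remains; optimal.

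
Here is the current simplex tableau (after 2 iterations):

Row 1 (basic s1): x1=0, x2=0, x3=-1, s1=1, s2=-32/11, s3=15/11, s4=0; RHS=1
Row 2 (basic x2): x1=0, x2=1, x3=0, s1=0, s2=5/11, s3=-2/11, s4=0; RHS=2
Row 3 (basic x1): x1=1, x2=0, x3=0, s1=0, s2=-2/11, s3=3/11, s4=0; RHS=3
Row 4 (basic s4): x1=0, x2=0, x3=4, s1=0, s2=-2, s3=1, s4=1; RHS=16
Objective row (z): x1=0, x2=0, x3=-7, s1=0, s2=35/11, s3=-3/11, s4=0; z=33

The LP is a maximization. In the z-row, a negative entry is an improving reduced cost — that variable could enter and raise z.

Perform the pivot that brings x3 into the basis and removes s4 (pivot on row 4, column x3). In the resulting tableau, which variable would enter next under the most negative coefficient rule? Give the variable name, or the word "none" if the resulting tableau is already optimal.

s2

Pivot element 4. New z-row = old z-row − (-7)·(row 4/4).
Updated z-row coefficients: x1: 0, x2: 0, x3: 0, s1: 0, s2: -7/22, s3: 65/44, s4: 7/4.
The most negative is -7/22 in column s2, so s2 would enter next.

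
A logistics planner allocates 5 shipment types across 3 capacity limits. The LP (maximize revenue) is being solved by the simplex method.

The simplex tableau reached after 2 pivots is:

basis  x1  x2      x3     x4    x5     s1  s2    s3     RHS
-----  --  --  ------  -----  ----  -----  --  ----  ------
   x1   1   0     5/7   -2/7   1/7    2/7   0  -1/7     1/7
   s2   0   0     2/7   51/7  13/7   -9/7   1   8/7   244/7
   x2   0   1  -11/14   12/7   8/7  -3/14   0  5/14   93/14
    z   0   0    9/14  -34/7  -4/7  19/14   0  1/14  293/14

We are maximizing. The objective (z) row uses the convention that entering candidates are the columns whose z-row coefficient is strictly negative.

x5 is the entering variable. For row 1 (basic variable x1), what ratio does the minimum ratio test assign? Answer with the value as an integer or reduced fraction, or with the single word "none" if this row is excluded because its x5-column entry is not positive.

1

Ratio = RHS / (x5 entry) = (1/7) / (1/7) = 1.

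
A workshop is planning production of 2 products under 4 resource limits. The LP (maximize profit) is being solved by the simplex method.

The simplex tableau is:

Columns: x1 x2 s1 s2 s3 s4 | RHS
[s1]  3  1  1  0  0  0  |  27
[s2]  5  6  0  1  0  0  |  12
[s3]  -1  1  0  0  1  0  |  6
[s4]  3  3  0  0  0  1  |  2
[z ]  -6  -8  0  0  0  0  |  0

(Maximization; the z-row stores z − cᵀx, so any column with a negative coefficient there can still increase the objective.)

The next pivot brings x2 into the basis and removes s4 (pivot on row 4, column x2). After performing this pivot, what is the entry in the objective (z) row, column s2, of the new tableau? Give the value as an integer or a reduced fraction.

Pivot element is row 4, column x2: 3.
Normalize row 4: new (row 4, s2) = 0/3 = 0.
z-row ← z-row − (-8)·(new row 4): 0 − (-8)·0 = 0.

0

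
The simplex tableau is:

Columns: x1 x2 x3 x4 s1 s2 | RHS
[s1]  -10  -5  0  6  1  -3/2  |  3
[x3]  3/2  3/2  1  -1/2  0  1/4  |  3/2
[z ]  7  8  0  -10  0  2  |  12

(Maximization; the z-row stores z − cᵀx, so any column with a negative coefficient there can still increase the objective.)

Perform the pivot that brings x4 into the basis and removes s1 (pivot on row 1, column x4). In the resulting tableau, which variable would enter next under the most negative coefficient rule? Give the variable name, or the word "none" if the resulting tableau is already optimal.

Pivot element 6. New z-row = old z-row − (-10)·(row 1/6).
Updated z-row coefficients: x1: -29/3, x2: -1/3, x3: 0, x4: 0, s1: 5/3, s2: -1/2.
The most negative is -29/3 in column x1, so x1 would enter next.

x1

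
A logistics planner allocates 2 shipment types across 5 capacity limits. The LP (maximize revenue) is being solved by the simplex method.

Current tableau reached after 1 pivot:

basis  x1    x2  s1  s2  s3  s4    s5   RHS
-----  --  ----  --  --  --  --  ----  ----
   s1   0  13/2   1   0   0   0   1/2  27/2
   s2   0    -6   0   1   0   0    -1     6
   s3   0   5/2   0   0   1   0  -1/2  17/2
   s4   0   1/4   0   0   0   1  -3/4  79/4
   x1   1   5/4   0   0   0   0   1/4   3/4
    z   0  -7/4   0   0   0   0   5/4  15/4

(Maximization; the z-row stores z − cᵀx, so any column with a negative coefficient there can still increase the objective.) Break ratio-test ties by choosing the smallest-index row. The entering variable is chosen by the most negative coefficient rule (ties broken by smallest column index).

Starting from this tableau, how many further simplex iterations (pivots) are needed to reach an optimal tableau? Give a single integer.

1

pivot: x2 in, x1 out → z = 24/5
No improving column remains; optimal.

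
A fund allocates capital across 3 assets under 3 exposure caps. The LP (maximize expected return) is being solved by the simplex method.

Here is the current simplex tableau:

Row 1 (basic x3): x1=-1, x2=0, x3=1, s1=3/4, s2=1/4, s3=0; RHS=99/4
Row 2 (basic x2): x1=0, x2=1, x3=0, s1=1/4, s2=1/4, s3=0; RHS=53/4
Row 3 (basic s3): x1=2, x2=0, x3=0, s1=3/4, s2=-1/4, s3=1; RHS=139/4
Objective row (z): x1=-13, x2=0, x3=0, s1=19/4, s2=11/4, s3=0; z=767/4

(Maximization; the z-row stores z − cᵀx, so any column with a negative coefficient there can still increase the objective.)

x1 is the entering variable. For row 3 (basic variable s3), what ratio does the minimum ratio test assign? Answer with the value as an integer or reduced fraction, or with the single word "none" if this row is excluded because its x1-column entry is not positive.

139/8

Ratio = RHS / (x1 entry) = (139/4) / 2 = 139/8.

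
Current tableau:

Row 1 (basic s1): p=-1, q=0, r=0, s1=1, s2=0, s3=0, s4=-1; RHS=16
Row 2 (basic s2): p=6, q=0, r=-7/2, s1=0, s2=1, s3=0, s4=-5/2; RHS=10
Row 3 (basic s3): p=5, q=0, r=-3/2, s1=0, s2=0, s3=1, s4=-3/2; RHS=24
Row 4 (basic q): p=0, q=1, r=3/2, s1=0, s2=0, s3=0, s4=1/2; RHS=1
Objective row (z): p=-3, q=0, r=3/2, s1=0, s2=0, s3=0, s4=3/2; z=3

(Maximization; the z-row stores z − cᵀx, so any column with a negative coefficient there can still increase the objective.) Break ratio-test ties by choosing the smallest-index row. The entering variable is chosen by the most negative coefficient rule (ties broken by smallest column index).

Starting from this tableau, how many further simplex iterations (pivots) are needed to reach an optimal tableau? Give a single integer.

pivot: p in, s2 out → z = 8
pivot: r in, q out → z = 49/6
No improving column remains; optimal.

2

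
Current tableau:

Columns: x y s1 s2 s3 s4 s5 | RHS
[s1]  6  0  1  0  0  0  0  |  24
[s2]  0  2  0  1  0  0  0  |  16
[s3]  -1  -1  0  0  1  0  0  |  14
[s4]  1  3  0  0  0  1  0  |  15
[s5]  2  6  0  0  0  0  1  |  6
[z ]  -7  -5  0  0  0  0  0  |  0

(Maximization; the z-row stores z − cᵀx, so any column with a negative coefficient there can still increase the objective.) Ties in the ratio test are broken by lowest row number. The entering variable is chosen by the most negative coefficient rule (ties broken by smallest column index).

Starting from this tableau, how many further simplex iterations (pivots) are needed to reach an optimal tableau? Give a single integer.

1

pivot: x in, s5 out → z = 21
No improving column remains; optimal.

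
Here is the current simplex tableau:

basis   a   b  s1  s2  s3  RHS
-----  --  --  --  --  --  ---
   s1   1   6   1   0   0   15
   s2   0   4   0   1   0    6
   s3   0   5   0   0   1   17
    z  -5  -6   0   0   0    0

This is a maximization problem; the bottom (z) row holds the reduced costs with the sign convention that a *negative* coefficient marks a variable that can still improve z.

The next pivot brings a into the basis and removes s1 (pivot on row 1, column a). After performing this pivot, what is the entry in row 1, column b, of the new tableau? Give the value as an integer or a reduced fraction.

Pivot element is row 1, column a: 1.
Normalize row 1: new (row 1, b) = 6/1 = 6.
Row 1 is the pivot row, so the entry is 6.

6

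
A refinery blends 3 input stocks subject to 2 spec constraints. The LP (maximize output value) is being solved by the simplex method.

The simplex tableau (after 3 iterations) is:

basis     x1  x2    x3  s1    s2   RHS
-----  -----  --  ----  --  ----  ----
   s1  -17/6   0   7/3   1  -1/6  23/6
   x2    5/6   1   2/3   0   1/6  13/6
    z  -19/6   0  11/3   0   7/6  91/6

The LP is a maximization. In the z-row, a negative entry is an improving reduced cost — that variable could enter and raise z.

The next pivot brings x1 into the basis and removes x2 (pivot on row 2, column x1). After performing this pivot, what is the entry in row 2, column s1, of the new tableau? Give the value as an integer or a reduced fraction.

Pivot element is row 2, column x1: 5/6.
Normalize row 2: new (row 2, s1) = 0/(5/6) = 0.
Row 2 is the pivot row, so the entry is 0.

0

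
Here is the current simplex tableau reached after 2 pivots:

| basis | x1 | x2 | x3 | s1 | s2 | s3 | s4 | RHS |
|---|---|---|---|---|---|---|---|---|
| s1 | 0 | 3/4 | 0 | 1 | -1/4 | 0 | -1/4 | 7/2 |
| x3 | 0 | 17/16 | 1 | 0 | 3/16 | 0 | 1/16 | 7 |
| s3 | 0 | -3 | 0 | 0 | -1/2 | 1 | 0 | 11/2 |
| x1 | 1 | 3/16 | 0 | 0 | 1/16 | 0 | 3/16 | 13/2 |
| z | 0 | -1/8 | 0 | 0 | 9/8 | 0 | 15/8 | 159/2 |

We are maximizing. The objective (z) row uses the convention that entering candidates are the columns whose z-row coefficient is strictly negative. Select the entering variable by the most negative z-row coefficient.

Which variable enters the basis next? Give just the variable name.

Objective-row coefficients: x1: 0, x2: -1/8, x3: 0, s1: 0, s2: 9/8, s3: 0, s4: 15/8.
The most negative is -1/8 in column x2, so x2 enters.

x2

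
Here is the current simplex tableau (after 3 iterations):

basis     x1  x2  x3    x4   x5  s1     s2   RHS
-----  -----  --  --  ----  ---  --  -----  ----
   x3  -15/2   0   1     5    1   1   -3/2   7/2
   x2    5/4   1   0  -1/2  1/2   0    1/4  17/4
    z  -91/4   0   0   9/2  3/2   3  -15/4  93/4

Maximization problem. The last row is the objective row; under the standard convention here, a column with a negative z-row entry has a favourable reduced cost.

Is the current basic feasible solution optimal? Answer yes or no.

no

Column x1 has objective-row coefficient -91/4, which is negative; an improving pivot exists, so not yet optimal.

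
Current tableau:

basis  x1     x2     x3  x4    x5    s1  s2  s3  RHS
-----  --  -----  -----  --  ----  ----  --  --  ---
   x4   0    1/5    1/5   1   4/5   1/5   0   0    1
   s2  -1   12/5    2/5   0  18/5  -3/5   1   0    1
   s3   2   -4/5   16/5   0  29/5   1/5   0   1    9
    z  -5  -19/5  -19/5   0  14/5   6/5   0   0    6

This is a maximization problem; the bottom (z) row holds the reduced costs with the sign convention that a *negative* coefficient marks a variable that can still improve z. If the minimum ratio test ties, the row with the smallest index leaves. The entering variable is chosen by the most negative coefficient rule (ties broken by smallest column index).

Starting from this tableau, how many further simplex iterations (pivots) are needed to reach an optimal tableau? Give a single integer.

pivot: x1 in, s3 out → z = 57/2
pivot: x2 in, s2 out → z = 889/20
No improving column remains; optimal.

2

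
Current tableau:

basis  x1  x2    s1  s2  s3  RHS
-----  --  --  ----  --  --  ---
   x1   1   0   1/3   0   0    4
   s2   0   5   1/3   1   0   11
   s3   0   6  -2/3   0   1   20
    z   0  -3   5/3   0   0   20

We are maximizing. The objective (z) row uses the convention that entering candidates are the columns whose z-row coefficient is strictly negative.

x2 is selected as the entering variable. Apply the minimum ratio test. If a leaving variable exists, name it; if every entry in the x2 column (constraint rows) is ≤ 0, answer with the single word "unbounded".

Ratios: row 1 (x1): entry 0 ≤ 0, skip; row 2 (s2): 11/5 = 11/5; row 3 (s3): 20/6 = 10/3.
Minimum ratio is in the s2 row, so s2 leaves.

s2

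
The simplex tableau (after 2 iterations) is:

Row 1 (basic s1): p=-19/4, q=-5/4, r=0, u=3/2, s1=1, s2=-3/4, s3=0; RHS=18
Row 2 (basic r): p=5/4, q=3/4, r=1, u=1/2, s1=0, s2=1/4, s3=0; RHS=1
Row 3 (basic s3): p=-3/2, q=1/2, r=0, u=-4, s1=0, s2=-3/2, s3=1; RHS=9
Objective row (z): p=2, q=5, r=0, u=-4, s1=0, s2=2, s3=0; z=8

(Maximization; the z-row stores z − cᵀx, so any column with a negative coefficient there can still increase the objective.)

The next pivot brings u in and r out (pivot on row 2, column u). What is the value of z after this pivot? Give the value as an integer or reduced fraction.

Minimum ratio for u: 1/(1/2) = 2.
z changes by −(z-row coeff of u)·ratio = −(-4)·2 = 8.
New z = 8 + 8 = 16.

16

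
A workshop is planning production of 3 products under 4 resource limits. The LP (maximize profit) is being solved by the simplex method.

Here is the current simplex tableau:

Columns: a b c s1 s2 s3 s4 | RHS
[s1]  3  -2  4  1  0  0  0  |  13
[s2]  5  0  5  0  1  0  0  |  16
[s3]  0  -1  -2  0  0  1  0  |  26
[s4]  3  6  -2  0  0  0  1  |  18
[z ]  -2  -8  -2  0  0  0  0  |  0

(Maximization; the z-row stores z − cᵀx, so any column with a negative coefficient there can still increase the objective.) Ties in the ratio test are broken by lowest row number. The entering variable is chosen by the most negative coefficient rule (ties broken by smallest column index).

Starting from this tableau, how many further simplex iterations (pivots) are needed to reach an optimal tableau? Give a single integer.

pivot: b in, s4 out → z = 24
pivot: c in, s2 out → z = 584/15
No improving column remains; optimal.

2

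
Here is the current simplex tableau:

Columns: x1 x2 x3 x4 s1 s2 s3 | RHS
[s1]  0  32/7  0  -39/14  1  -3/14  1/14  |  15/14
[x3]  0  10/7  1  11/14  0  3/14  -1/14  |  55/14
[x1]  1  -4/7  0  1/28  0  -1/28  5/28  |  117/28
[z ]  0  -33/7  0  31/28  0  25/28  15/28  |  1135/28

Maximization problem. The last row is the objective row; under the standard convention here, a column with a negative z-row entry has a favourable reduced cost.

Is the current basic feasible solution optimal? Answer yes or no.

Column x2 has objective-row coefficient -33/7, which is negative; an improving pivot exists, so not yet optimal.

no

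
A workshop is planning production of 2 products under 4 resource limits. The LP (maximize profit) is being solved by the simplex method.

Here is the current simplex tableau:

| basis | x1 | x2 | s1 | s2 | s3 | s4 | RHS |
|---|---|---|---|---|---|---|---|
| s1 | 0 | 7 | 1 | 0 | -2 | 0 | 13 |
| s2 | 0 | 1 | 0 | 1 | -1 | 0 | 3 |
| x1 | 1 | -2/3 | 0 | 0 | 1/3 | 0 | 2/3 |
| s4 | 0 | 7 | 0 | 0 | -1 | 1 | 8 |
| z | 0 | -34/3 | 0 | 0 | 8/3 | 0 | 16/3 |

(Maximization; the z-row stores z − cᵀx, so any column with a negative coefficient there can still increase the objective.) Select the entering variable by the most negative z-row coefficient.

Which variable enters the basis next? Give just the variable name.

Objective-row coefficients: x1: 0, x2: -34/3, s1: 0, s2: 0, s3: 8/3, s4: 0.
The most negative is -34/3 in column x2, so x2 enters.

x2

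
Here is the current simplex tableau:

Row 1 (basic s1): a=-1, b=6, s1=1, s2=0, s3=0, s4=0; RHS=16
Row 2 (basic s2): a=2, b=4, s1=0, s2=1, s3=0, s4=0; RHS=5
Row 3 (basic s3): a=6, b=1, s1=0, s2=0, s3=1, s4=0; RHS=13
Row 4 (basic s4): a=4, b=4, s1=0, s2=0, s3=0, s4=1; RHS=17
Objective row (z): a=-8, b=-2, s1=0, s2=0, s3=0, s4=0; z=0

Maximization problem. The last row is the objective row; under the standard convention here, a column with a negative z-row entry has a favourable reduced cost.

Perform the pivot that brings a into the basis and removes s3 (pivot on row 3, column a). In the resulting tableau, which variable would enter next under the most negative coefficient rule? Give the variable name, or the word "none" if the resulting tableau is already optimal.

b

Pivot element 6. New z-row = old z-row − (-8)·(row 3/6).
Updated z-row coefficients: a: 0, b: -2/3, s1: 0, s2: 0, s3: 4/3, s4: 0.
The most negative is -2/3 in column b, so b would enter next.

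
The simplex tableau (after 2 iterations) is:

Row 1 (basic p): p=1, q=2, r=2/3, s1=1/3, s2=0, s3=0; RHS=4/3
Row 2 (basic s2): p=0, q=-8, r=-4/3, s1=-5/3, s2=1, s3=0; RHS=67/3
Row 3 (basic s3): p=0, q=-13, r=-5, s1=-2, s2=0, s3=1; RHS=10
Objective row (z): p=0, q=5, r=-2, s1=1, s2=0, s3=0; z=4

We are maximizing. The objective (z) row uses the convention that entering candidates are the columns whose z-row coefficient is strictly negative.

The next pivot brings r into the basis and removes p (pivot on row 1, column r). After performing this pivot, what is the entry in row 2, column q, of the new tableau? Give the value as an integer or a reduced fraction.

-4

Pivot element is row 1, column r: 2/3.
Normalize row 1: new (row 1, q) = 2/(2/3) = 3.
row 2 ← row 2 − (-4/3)·(new row 1): -8 − (-4/3)·3 = -4.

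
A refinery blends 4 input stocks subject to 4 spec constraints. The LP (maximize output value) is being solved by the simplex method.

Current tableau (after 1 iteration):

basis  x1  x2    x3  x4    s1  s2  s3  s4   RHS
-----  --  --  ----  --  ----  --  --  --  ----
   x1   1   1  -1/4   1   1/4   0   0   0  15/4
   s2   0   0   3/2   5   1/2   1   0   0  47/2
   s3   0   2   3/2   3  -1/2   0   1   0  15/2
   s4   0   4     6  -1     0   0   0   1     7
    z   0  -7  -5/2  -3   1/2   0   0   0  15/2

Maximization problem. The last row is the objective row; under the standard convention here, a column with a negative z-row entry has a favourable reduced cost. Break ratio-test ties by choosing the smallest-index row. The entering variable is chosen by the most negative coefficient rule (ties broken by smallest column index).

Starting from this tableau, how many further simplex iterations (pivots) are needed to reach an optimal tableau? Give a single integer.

pivot: x2 in, s4 out → z = 79/4
pivot: x4 in, s3 out → z = 705/28
pivot: s1 in, x1 out → z = 305/12
No improving column remains; optimal.

3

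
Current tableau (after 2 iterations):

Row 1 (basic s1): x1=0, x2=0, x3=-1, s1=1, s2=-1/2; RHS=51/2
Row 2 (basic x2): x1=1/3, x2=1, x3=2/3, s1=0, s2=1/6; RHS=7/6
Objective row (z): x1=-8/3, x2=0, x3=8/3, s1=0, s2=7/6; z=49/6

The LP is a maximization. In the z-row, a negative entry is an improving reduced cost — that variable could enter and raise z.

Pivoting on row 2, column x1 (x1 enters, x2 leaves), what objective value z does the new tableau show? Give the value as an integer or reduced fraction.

Minimum ratio for x1: (7/6)/(1/3) = 7/2.
z changes by −(z-row coeff of x1)·ratio = −(-8/3)·(7/2) = 28/3.
New z = 49/6 + (28/3) = 35/2.

35/2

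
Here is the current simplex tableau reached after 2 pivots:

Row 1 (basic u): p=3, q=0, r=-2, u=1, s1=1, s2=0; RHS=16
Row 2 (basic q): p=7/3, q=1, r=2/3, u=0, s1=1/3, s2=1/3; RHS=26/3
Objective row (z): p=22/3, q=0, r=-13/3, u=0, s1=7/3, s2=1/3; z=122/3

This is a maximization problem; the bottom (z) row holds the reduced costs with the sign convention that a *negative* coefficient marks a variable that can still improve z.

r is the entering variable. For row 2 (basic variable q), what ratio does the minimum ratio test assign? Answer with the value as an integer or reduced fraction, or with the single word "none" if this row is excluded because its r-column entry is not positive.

13

Ratio = RHS / (r entry) = (26/3) / (2/3) = 13.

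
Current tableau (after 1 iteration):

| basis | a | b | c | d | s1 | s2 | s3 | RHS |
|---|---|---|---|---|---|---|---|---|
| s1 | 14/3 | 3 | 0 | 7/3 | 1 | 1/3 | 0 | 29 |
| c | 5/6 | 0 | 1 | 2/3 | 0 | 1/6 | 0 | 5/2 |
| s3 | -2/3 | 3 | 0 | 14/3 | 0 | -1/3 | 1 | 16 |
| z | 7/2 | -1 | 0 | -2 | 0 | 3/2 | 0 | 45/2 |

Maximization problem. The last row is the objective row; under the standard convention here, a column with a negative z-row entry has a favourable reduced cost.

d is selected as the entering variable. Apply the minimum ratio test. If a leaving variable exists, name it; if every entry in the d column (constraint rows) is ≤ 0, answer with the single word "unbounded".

s3

Ratios: row 1 (s1): 29/(7/3) = 87/7; row 2 (c): (5/2)/(2/3) = 15/4; row 3 (s3): 16/(14/3) = 24/7.
Minimum ratio is in the s3 row, so s3 leaves.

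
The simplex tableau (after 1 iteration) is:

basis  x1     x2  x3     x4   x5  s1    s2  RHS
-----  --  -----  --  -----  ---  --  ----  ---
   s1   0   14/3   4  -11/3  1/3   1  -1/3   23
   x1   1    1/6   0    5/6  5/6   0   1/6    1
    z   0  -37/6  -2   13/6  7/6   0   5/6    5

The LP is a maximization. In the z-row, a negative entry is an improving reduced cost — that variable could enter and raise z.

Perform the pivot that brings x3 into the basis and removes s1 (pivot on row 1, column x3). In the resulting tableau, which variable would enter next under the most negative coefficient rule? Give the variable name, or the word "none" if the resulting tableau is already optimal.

x2

Pivot element 4. New z-row = old z-row − (-2)·(row 1/4).
Updated z-row coefficients: x1: 0, x2: -23/6, x3: 0, x4: 1/3, x5: 4/3, s1: 1/2, s2: 2/3.
The most negative is -23/6 in column x2, so x2 would enter next.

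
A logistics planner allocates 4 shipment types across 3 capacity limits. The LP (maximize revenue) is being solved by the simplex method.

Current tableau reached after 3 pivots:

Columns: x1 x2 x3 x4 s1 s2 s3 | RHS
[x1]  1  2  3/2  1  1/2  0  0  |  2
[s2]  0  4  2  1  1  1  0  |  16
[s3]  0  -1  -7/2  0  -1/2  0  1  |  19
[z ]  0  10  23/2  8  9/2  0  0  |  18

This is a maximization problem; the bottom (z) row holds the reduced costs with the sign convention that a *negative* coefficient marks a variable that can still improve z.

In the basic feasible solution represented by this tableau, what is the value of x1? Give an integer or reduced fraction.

2

x1 is basic (row 1); its value is the RHS of that row: 2.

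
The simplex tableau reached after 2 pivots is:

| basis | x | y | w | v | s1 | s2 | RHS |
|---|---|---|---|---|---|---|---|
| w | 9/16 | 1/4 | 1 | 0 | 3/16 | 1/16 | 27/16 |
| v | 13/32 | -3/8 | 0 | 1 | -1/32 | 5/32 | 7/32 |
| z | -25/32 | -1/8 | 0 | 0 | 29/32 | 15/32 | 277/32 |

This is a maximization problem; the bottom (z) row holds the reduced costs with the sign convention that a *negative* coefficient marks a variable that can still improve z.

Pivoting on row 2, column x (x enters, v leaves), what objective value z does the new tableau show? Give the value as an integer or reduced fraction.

118/13

Minimum ratio for x: (7/32)/(13/32) = 7/13.
z changes by −(z-row coeff of x)·ratio = −(-25/32)·(7/13) = 175/416.
New z = 277/32 + (175/416) = 118/13.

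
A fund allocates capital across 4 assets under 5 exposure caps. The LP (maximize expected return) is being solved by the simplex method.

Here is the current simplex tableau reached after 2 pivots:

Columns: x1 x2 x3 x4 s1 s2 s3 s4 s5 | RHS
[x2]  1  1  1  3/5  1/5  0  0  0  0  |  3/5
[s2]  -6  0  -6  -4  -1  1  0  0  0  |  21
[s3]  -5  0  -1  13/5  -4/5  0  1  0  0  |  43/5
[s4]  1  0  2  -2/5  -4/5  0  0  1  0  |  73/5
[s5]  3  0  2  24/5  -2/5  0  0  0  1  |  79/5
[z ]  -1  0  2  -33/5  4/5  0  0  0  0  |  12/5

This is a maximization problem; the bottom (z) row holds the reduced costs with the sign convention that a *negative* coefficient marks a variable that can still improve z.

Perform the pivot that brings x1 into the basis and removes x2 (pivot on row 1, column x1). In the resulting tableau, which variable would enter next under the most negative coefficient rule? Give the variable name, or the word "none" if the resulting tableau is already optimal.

x4

Pivot element 1. New z-row = old z-row − (-1)·(row 1/1).
Updated z-row coefficients: x1: 0, x2: 1, x3: 3, x4: -6, s1: 1, s2: 0, s3: 0, s4: 0, s5: 0.
The most negative is -6 in column x4, so x4 would enter next.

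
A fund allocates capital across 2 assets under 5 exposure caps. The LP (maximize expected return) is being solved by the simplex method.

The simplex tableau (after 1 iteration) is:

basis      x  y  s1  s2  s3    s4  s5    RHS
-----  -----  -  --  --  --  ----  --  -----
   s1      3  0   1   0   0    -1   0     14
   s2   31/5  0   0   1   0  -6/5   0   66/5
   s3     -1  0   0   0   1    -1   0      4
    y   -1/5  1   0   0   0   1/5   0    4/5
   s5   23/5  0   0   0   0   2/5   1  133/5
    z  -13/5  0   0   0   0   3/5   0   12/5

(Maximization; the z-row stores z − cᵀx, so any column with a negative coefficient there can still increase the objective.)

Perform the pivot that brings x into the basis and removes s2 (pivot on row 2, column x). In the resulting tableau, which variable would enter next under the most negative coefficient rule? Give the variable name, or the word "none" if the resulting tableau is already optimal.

Pivot element 31/5. New z-row = old z-row − (-13/5)·(row 2/(31/5)).
Updated z-row coefficients: x: 0, y: 0, s1: 0, s2: 13/31, s3: 0, s4: 3/31, s5: 0.
No coefficient is strictly negative; the tableau after this pivot is optimal.

none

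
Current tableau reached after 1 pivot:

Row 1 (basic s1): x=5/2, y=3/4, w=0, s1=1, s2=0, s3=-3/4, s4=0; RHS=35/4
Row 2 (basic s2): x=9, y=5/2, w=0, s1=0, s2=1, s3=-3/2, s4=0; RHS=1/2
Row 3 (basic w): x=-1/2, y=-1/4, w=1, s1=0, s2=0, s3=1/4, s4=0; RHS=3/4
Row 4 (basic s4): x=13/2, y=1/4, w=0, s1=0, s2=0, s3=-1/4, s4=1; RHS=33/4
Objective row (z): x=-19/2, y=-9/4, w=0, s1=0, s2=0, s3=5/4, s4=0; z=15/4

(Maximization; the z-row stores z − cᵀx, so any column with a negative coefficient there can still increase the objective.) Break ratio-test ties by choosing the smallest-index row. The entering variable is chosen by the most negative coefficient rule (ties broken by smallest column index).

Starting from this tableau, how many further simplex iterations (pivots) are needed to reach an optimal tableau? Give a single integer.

pivot: x in, s2 out → z = 77/18
pivot: s3 in, w out → z = 35/6
No improving column remains; optimal.

2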